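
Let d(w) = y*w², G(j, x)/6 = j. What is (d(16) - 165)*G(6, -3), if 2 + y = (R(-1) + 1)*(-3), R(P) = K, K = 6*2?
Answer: -383796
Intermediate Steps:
G(j, x) = 6*j
K = 12
R(P) = 12
y = -41 (y = -2 + (12 + 1)*(-3) = -2 + 13*(-3) = -2 - 39 = -41)
d(w) = -41*w²
(d(16) - 165)*G(6, -3) = (-41*16² - 165)*(6*6) = (-41*256 - 165)*36 = (-10496 - 165)*36 = -10661*36 = -383796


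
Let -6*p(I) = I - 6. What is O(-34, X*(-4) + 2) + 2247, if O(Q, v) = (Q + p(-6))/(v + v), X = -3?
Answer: 15721/7 ≈ 2245.9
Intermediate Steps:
p(I) = 1 - I/6 (p(I) = -(I - 6)/6 = -(-6 + I)/6 = 1 - I/6)
O(Q, v) = (2 + Q)/(2*v) (O(Q, v) = (Q + (1 - ⅙*(-6)))/(v + v) = (Q + (1 + 1))/((2*v)) = (Q + 2)*(1/(2*v)) = (2 + Q)*(1/(2*v)) = (2 + Q)/(2*v))
O(-34, X*(-4) + 2) + 2247 = (2 - 34)/(2*(-3*(-4) + 2)) + 2247 = (½)*(-32)/(12 + 2) + 2247 = (½)*(-32)/14 + 2247 = (½)*(1/14)*(-32) + 2247 = -8/7 + 2247 = 15721/7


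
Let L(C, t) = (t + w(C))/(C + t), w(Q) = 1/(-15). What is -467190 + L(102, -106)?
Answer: -28029809/60 ≈ -4.6716e+5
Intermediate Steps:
w(Q) = -1/15
L(C, t) = (-1/15 + t)/(C + t) (L(C, t) = (t - 1/15)/(C + t) = (-1/15 + t)/(C + t))
-467190 + L(102, -106) = -467190 + (-1/15 - 106)/(102 - 106) = -467190 - 1591/15/(-4) = -467190 - 1/4*(-1591/15) = -467190 + 1591/60 = -28029809/60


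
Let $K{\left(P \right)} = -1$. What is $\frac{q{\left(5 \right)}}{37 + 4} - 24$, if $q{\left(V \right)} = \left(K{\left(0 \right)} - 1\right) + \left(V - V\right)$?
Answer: $- \frac{986}{41} \approx -24.049$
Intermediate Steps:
$q{\left(V \right)} = -2$ ($q{\left(V \right)} = \left(-1 - 1\right) + \left(V - V\right) = -2 + 0 = -2$)
$\frac{q{\left(5 \right)}}{37 + 4} - 24 = - \frac{2}{37 + 4} - 24 = - \frac{2}{41} - 24 = - \frac{986}{41}$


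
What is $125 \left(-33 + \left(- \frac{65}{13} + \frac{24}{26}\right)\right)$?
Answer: $- \frac{60250}{13} \approx -4634.6$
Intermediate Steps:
$125 \left(-33 + \left(- \frac{65}{13} + \frac{24}{26}\right)\right) = 125 \left(-33 + \left(\left(-65\right) \frac{1}{13} + 24 \cdot \frac{1}{26}\right)\right) = 125 \left(-33 + \left(-5 + \frac{12}{13}\right)\right) = 125 \left(-33 - \frac{53}{13}\right) = 125 \left(- \frac{482}{13}\right) = - \frac{60250}{13}$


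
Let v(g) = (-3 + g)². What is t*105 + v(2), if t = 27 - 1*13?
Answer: 1471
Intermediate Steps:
t = 14 (t = 27 - 13 = 14)
t*105 + v(2) = 14*105 + (-3 + 2)² = 1470 + (-1)² = 1470 + 1 = 1471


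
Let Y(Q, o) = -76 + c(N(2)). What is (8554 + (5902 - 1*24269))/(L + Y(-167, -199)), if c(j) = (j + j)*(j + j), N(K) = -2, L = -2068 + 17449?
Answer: -3271/5107 ≈ -0.64049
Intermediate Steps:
L = 15381
c(j) = 4*j² (c(j) = (2*j)*(2*j) = 4*j²)
Y(Q, o) = -60 (Y(Q, o) = -76 + 4*(-2)² = -76 + 4*4 = -76 + 16 = -60)
(8554 + (5902 - 1*24269))/(L + Y(-167, -199)) = (8554 + (5902 - 1*24269))/(15381 - 60) = (8554 + (5902 - 24269))/15321 = (8554 - 18367)*(1/15321) = -9813*1/15321 = -3271/5107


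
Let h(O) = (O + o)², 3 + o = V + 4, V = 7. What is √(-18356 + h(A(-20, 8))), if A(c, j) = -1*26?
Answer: 28*I*√23 ≈ 134.28*I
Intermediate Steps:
o = 8 (o = -3 + (7 + 4) = -3 + 11 = 8)
A(c, j) = -26
h(O) = (8 + O)² (h(O) = (O + 8)² = (8 + O)²)
√(-18356 + h(A(-20, 8))) = √(-18356 + (8 - 26)²) = √(-18356 + (-18)²) = √(-18356 + 324) = √(-18032) = 28*I*√23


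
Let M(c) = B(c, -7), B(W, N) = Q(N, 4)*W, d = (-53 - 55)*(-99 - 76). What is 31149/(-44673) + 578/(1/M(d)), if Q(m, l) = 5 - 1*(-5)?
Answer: 1626722611617/14891 ≈ 1.0924e+8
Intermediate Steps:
Q(m, l) = 10 (Q(m, l) = 5 + 5 = 10)
d = 18900 (d = -108*(-175) = 18900)
B(W, N) = 10*W
M(c) = 10*c
31149/(-44673) + 578/(1/M(d)) = 31149/(-44673) + 578/(1/(10*18900)) = 31149*(-1/44673) + 578/(1/189000) = -10383/14891 + 578/(1/189000) = -10383/14891 + 578*189000 = -10383/14891 + 109242000 = 1626722611617/14891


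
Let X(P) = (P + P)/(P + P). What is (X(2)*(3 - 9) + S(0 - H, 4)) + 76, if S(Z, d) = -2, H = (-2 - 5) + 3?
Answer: 68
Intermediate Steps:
H = -4 (H = -7 + 3 = -4)
X(P) = 1 (X(P) = (2*P)/((2*P)) = (2*P)*(1/(2*P)) = 1)
(X(2)*(3 - 9) + S(0 - H, 4)) + 76 = (1*(3 - 9) - 2) + 76 = (1*(-6) - 2) + 76 = (-6 - 2) + 76 = -8 + 76 = 68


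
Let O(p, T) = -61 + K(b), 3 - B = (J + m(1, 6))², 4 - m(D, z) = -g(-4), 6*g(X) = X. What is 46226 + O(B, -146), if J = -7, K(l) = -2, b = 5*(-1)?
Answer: 46163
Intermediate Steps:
b = -5
g(X) = X/6
m(D, z) = 10/3 (m(D, z) = 4 - (-1)*(⅙)*(-4) = 4 - (-1)*(-2)/3 = 4 - 1*⅔ = 4 - ⅔ = 10/3)
B = -94/9 (B = 3 - (-7 + 10/3)² = 3 - (-11/3)² = 3 - 1*121/9 = 3 - 121/9 = -94/9 ≈ -10.444)
O(p, T) = -63 (O(p, T) = -61 - 2 = -63)
46226 + O(B, -146) = 46226 - 63 = 46163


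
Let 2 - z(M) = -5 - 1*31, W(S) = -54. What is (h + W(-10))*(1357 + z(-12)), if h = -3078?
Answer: -4369140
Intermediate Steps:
z(M) = 38 (z(M) = 2 - (-5 - 1*31) = 2 - (-5 - 31) = 2 - 1*(-36) = 2 + 36 = 38)
(h + W(-10))*(1357 + z(-12)) = (-3078 - 54)*(1357 + 38) = -3132*1395 = -4369140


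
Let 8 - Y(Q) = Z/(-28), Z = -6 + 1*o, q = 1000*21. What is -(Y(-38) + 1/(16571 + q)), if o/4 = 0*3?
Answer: -4095253/525994 ≈ -7.7857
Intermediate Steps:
q = 21000
o = 0 (o = 4*(0*3) = 4*0 = 0)
Z = -6 (Z = -6 + 1*0 = -6 + 0 = -6)
Y(Q) = 109/14 (Y(Q) = 8 - (-6)/(-28) = 8 - (-6)*(-1)/28 = 8 - 1*3/14 = 8 - 3/14 = 109/14)
-(Y(-38) + 1/(16571 + q)) = -(109/14 + 1/(16571 + 21000)) = -(109/14 + 1/37571) = -1*4095253/525994 = -4095253/525994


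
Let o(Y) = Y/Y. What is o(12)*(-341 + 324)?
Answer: -17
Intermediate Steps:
o(Y) = 1
o(12)*(-341 + 324) = 1*(-341 + 324) = 1*(-17) = -17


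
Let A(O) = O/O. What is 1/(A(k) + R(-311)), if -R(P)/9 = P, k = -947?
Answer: 1/2800 ≈ 0.00035714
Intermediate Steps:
R(P) = -9*P
A(O) = 1
1/(A(k) + R(-311)) = 1/(1 - 9*(-311)) = 1/(1 + 2799) = 1/2800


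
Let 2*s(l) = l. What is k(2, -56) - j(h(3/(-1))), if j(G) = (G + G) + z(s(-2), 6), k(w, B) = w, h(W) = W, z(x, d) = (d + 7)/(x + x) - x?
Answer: 27/2 ≈ 13.500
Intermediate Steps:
s(l) = l/2
z(x, d) = -x + (7 + d)/(2*x) (z(x, d) = (7 + d)/((2*x)) - x = (7 + d)*(1/(2*x)) - x = (7 + d)/(2*x) - x = -x + (7 + d)/(2*x))
j(G) = -11/2 + 2*G (j(G) = (G + G) + (7 + 6 - 2*1**2)/(2*(((1/2)*(-2)))) = 2*G + (1/2)*(7 + 6 - 2*(-1)**2)/(-1) = 2*G + (1/2)*(-1)*(7 + 6 - 2*1) = 2*G + (1/2)*(-1)*(7 + 6 - 2) = 2*G + (1/2)*(-1)*11 = 2*G - 11/2 = -11/2 + 2*G)
k(2, -56) - j(h(3/(-1))) = 2 - (-11/2 + 2*(3/(-1))) = 2 - (-11/2 + 2*(3*(-1))) = 2 - (-11/2 + 2*(-3)) = 2 - (-11/2 - 6) = 2 - 1*(-23/2) = 2 + 23/2 = 27/2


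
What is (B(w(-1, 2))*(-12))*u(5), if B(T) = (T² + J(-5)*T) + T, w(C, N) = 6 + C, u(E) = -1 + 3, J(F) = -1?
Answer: -600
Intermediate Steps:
u(E) = 2
B(T) = T² (B(T) = (T² - T) + T = T²)
(B(w(-1, 2))*(-12))*u(5) = ((6 - 1)²*(-12))*2 = (5²*(-12))*2 = (25*(-12))*2 = -300*2 = -600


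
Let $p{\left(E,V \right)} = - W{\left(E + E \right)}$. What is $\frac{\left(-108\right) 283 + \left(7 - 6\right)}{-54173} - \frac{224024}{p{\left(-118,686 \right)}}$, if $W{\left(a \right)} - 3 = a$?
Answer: $- \frac{12128930973}{12622309} \approx -960.91$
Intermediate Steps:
$W{\left(a \right)} = 3 + a$
$p{\left(E,V \right)} = -3 - 2 E$ ($p{\left(E,V \right)} = - (3 + \left(E + E\right)) = - (3 + 2 E) = -3 - 2 E$)
$\frac{\left(-108\right) 283 + \left(7 - 6\right)}{-54173} - \frac{224024}{p{\left(-118,686 \right)}} = \frac{\left(-108\right) 283 + \left(7 - 6\right)}{-54173} - \frac{224024}{-3 - -236} = \left(-30564 + \left(7 - 6\right)\right) \left(- \frac{1}{54173}\right) - \frac{224024}{-3 + 236} = \left(-30564 + 1\right) \left(- \frac{1}{54173}\right) - \frac{224024}{233} = \left(-30563\right) \left(- \frac{1}{54173}\right) - \frac{224024}{233} = \frac{30563}{54173} - \frac{224024}{233} = - \frac{12128930973}{12622309}$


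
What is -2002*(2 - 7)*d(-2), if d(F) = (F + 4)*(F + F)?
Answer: -80080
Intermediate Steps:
d(F) = 2*F*(4 + F) (d(F) = (4 + F)*(2*F) = 2*F*(4 + F))
-2002*(2 - 7)*d(-2) = -2002*(2 - 7)*2*(-2)*(4 - 2) = -(-10010)*2*(-2)*2 = -(-10010)*(-8) = -2002*40 = -80080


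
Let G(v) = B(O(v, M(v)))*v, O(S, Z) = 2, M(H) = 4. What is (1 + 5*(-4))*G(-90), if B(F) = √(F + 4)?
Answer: 1710*√6 ≈ 4188.6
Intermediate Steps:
B(F) = √(4 + F)
G(v) = v*√6 (G(v) = √(4 + 2)*v = √6*v = v*√6)
(1 + 5*(-4))*G(-90) = (1 + 5*(-4))*(-90*√6) = (1 - 20)*(-90*√6) = -(-1710)*√6 = 1710*√6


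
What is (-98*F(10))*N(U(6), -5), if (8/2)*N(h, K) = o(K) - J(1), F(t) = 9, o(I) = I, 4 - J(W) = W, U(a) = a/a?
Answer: 1764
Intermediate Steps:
U(a) = 1
J(W) = 4 - W
N(h, K) = -¾ + K/4 (N(h, K) = (K - (4 - 1*1))/4 = (K - (4 - 1))/4 = (K - 1*3)/4 = (K - 3)/4 = (-3 + K)/4 = -¾ + K/4)
(-98*F(10))*N(U(6), -5) = (-98*9)*(-¾ + (¼)*(-5)) = -882*(-¾ - 5/4) = -882*(-2) = 1764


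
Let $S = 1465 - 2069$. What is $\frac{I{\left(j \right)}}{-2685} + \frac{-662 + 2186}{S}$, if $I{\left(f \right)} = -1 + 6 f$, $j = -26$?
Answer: $- \frac{999278}{405435} \approx -2.4647$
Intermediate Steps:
$S = -604$ ($S = 1465 - 2069 = -604$)
$\frac{I{\left(j \right)}}{-2685} + \frac{-662 + 2186}{S} = \frac{-1 + 6 \left(-26\right)}{-2685} + \frac{-662 + 2186}{-604} = \left(-1 - 156\right) \left(- \frac{1}{2685}\right) + 1524 \left(- \frac{1}{604}\right) = \left(-157\right) \left(- \frac{1}{2685}\right) - \frac{381}{151} = \frac{157}{2685} - \frac{381}{151} = - \frac{999278}{405435}$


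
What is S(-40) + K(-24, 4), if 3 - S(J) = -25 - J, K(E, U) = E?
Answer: -36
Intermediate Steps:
S(J) = 28 + J (S(J) = 3 - (-25 - J) = 3 + (25 + J) = 28 + J)
S(-40) + K(-24, 4) = (28 - 40) - 24 = -12 - 24 = -36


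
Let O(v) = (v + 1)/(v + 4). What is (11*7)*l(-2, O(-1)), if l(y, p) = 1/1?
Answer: 77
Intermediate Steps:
O(v) = (1 + v)/(4 + v)
l(y, p) = 1
(11*7)*l(-2, O(-1)) = (11*7)*1 = 77*1 = 77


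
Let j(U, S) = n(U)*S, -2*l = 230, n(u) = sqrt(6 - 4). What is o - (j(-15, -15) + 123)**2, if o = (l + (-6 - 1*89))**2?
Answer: 28521 + 3690*sqrt(2) ≈ 33739.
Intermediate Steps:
n(u) = sqrt(2)
l = -115 (l = -1/2*230 = -115)
j(U, S) = S*sqrt(2) (j(U, S) = sqrt(2)*S = S*sqrt(2))
o = 44100 (o = (-115 + (-6 - 1*89))**2 = (-115 + (-6 - 89))**2 = (-115 - 95)**2 = (-210)**2 = 44100)
o - (j(-15, -15) + 123)**2 = 44100 - (-15*sqrt(2) + 123)**2 = 44100 - (123 - 15*sqrt(2))**2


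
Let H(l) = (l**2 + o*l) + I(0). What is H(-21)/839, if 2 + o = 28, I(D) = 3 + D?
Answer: -102/839 ≈ -0.12157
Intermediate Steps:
o = 26 (o = -2 + 28 = 26)
H(l) = 3 + l**2 + 26*l (H(l) = (l**2 + 26*l) + (3 + 0) = (l**2 + 26*l) + 3 = 3 + l**2 + 26*l)
H(-21)/839 = (3 + (-21)**2 + 26*(-21))/839 = (3 + 441 - 546)*(1/839) = -102*1/839 = -102/839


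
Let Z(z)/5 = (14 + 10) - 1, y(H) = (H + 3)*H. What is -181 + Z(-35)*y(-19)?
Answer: 34779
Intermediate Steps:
y(H) = H*(3 + H) (y(H) = (3 + H)*H = H*(3 + H))
Z(z) = 115 (Z(z) = 5*((14 + 10) - 1) = 5*(24 - 1) = 5*23 = 115)
-181 + Z(-35)*y(-19) = -181 + 115*(-19*(3 - 19)) = -181 + 115*(-19*(-16)) = -181 + 115*304 = -181 + 34960 = 34779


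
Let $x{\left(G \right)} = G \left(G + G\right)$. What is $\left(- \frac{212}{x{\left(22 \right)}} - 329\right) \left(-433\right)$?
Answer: $\frac{34497543}{242} \approx 1.4255 \cdot 10^{5}$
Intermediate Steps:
$x{\left(G \right)} = 2 G^{2}$ ($x{\left(G \right)} = G 2 G = 2 G^{2}$)
$\left(- \frac{212}{x{\left(22 \right)}} - 329\right) \left(-433\right) = \left(- \frac{212}{2 \cdot 22^{2}} - 329\right) \left(-433\right) = \left(- \frac{212}{2 \cdot 484} - 329\right) \left(-433\right) = \left(- \frac{212}{968} - 329\right) \left(-433\right) = \left(\left(-212\right) \frac{1}{968} - 329\right) \left(-433\right) = \left(- \frac{53}{242} - 329\right) \left(-433\right) = \left(- \frac{79671}{242}\right) \left(-433\right) = \frac{34497543}{242}$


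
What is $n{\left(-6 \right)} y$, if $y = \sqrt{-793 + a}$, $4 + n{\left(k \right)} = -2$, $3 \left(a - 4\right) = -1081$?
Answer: $- 4 i \sqrt{2586} \approx - 203.41 i$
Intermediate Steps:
$a = - \frac{1069}{3}$ ($a = 4 + \frac{1}{3} \left(-1081\right) = 4 - \frac{1081}{3} = - \frac{1069}{3} \approx -356.33$)
$n{\left(k \right)} = -6$ ($n{\left(k \right)} = -4 - 2 = -6$)
$y = \frac{2 i \sqrt{2586}}{3}$ ($y = \sqrt{-793 - \frac{1069}{3}} = \sqrt{- \frac{3448}{3}} = \frac{2 i \sqrt{2586}}{3} \approx 33.902 i$)
$n{\left(-6 \right)} y = - 6 \frac{2 i \sqrt{2586}}{3} = - 4 i \sqrt{2586}$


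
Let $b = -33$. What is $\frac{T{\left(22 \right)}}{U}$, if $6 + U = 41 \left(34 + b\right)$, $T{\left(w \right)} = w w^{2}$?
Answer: $\frac{10648}{35} \approx 304.23$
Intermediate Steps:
$T{\left(w \right)} = w^{3}$
$U = 35$ ($U = -6 + 41 \left(34 - 33\right) = -6 + 41 \cdot 1 = -6 + 41 = 35$)
$\frac{T{\left(22 \right)}}{U} = \frac{22^{3}}{35} = 10648 \cdot \frac{1}{35} = \frac{10648}{35}$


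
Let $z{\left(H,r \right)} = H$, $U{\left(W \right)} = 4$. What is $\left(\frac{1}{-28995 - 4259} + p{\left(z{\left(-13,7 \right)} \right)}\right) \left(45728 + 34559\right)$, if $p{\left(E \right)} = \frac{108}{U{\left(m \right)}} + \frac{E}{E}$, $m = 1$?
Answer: $\frac{74756108857}{33254} \approx 2.248 \cdot 10^{6}$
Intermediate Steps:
$p{\left(E \right)} = 28$ ($p{\left(E \right)} = \frac{108}{4} + \frac{E}{E} = 108 \cdot \frac{1}{4} + 1 = 27 + 1 = 28$)
$\left(\frac{1}{-28995 - 4259} + p{\left(z{\left(-13,7 \right)} \right)}\right) \left(45728 + 34559\right) = \left(\frac{1}{-28995 - 4259} + 28\right) \left(45728 + 34559\right) = \left(\frac{1}{-33254} + 28\right) 80287 = \left(- \frac{1}{33254} + 28\right) 80287 = \frac{931111}{33254} \cdot 80287 = \frac{74756108857}{33254}$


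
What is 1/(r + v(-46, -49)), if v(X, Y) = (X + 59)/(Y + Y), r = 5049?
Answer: 98/494789 ≈ 0.00019806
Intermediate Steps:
v(X, Y) = (59 + X)/(2*Y) (v(X, Y) = (59 + X)/((2*Y)) = (59 + X)*(1/(2*Y)) = (59 + X)/(2*Y))
1/(r + v(-46, -49)) = 1/(5049 + (½)*(59 - 46)/(-49)) = 1/(5049 + (½)*(-1/49)*13) = 1/(5049 - 13/98) = 1/(494789/98) = 98/494789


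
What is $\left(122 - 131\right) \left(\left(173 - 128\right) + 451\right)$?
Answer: $-4464$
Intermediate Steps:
$\left(122 - 131\right) \left(\left(173 - 128\right) + 451\right) = - 9 \left(\left(173 - 128\right) + 451\right) = - 9 \left(45 + 451\right) = \left(-9\right) 496 = -4464$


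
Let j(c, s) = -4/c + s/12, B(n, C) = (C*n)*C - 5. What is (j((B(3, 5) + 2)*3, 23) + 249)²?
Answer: 734247409/11664 ≈ 62950.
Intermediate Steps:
B(n, C) = -5 + n*C² (B(n, C) = n*C² - 5 = -5 + n*C²)
j(c, s) = -4/c + s/12 (j(c, s) = -4/c + s*(1/12) = -4/c + s/12)
(j((B(3, 5) + 2)*3, 23) + 249)² = ((-4*1/(3*((-5 + 3*5²) + 2)) + (1/12)*23) + 249)² = ((-4*1/(3*((-5 + 3*25) + 2)) + 23/12) + 249)² = ((-4*1/(3*((-5 + 75) + 2)) + 23/12) + 249)² = ((-4*1/(3*(70 + 2)) + 23/12) + 249)² = ((-4/(72*3) + 23/12) + 249)² = ((-4/216 + 23/12) + 249)² = ((-4*1/216 + 23/12) + 249)² = ((-1/54 + 23/12) + 249)² = (205/108 + 249)² = (27097/108)² = 734247409/11664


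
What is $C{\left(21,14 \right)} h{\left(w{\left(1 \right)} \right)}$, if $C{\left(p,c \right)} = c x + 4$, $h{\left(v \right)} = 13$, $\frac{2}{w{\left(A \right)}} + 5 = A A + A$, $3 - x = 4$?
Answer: $-130$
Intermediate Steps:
$x = -1$ ($x = 3 - 4 = -1$)
$w{\left(A \right)} = \frac{2}{-5 + A + A^{2}}$ ($w{\left(A \right)} = \frac{2}{-5 + \left(A A + A\right)} = \frac{2}{-5 + \left(A^{2} + A\right)} = \frac{2}{-5 + \left(A + A^{2}\right)} = \frac{2}{-5 + A + A^{2}}$)
$C{\left(p,c \right)} = 4 - c$ ($C{\left(p,c \right)} = c \left(-1\right) + 4 = - c + 4 = 4 - c$)
$C{\left(21,14 \right)} h{\left(w{\left(1 \right)} \right)} = \left(4 - 14\right) 13 = \left(-10\right) 13 = -130$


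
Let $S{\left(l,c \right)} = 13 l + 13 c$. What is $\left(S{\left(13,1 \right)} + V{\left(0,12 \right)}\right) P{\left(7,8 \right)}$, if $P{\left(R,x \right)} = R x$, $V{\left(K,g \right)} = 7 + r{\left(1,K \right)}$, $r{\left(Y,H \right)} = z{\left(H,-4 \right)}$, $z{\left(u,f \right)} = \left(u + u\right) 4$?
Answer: $10584$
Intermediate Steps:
$z{\left(u,f \right)} = 8 u$ ($z{\left(u,f \right)} = 2 u 4 = 8 u$)
$r{\left(Y,H \right)} = 8 H$
$V{\left(K,g \right)} = 7 + 8 K$
$S{\left(l,c \right)} = 13 c + 13 l$
$\left(S{\left(13,1 \right)} + V{\left(0,12 \right)}\right) P{\left(7,8 \right)} = \left(\left(13 \cdot 1 + 13 \cdot 13\right) + \left(7 + 8 \cdot 0\right)\right) 7 \cdot 8 = \left(\left(13 + 169\right) + \left(7 + 0\right)\right) 56 = \left(182 + 7\right) 56 = 189 \cdot 56 = 10584$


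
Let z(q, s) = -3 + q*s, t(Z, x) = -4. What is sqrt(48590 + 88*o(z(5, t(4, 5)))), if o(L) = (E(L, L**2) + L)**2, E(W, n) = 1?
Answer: sqrt(91182) ≈ 301.96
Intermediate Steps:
o(L) = (1 + L)**2
sqrt(48590 + 88*o(z(5, t(4, 5)))) = sqrt(48590 + 88*(1 + (-3 + 5*(-4)))**2) = sqrt(48590 + 88*(1 + (-3 - 20))**2) = sqrt(48590 + 88*(1 - 23)**2) = sqrt(48590 + 88*(-22)**2) = sqrt(48590 + 88*484) = sqrt(48590 + 42592) = sqrt(91182)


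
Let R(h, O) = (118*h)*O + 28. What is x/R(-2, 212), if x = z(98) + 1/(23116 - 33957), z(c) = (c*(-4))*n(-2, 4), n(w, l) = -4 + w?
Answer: -25498031/542093364 ≈ -0.047036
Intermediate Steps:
z(c) = 24*c (z(c) = (c*(-4))*(-4 - 2) = -4*c*(-6) = 24*c)
R(h, O) = 28 + 118*O*h (R(h, O) = 118*O*h + 28 = 28 + 118*O*h)
x = 25498031/10841 (x = 24*98 + 1/(23116 - 33957) = 2352 + 1/(-10841) = 2352 - 1/10841 = 25498031/10841 ≈ 2352.0)
x/R(-2, 212) = 25498031/(10841*(28 + 118*212*(-2))) = 25498031/(10841*(28 - 50032)) = (25498031/10841)/(-50004) = (25498031/10841)*(-1/50004) = -25498031/542093364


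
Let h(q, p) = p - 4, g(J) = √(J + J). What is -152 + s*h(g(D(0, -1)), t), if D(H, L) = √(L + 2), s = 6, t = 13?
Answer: -98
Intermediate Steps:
D(H, L) = √(2 + L)
g(J) = √2*√J (g(J) = √(2*J) = √2*√J)
h(q, p) = -4 + p
-152 + s*h(g(D(0, -1)), t) = -152 + 6*(-4 + 13) = -152 + 6*9 = -152 + 54 = -98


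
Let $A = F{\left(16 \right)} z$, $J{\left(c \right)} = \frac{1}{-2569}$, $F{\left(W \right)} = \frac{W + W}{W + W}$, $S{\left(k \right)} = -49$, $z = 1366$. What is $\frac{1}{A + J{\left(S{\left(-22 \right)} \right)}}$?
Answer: $\frac{2569}{3509253} \approx 0.00073206$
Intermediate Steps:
$F{\left(W \right)} = 1$ ($F{\left(W \right)} = \frac{2 W}{2 W} = 2 W \frac{1}{2 W} = 1$)
$J{\left(c \right)} = - \frac{1}{2569}$
$A = 1366$ ($A = 1 \cdot 1366 = 1366$)
$\frac{1}{A + J{\left(S{\left(-22 \right)} \right)}} = \frac{1}{1366 - \frac{1}{2569}} = \frac{1}{\frac{3509253}{2569}} = \frac{2569}{3509253}$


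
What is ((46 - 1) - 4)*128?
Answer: 5248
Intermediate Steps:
((46 - 1) - 4)*128 = (45 - 4)*128 = 41*128 = 5248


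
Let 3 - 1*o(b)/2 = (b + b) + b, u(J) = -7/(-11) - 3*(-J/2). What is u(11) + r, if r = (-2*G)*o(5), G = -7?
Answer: -7015/22 ≈ -318.86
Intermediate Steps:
u(J) = 7/11 + 3*J/2 (u(J) = -7*(-1/11) - (-3)*J/2 = 7/11 + 3*J/2)
o(b) = 6 - 6*b (o(b) = 6 - 2*((b + b) + b) = 6 - 2*(2*b + b) = 6 - 6*b)
r = -336 (r = (-2*(-7))*(6 - 6*5) = 14*(6 - 30) = 14*(-24) = -336)
u(11) + r = (7/11 + (3/2)*11) - 336 = (7/11 + 33/2) - 336 = 377/22 - 336 = -7015/22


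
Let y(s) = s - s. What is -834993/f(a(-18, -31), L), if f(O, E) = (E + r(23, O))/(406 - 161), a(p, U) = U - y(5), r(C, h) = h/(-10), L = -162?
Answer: 292247550/227 ≈ 1.2874e+6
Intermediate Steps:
y(s) = 0
r(C, h) = -h/10 (r(C, h) = h*(-⅒) = -h/10)
a(p, U) = U (a(p, U) = U - 1*0 = U + 0 = U)
f(O, E) = -O/2450 + E/245 (f(O, E) = (E - O/10)/(406 - 161) = (E - O/10)/245 = (E - O/10)*(1/245) = -O/2450 + E/245)
-834993/f(a(-18, -31), L) = -834993/(-1/2450*(-31) + (1/245)*(-162)) = -834993/(31/2450 - 162/245) = -834993/(-227/350) = -834993*(-350/227) = 292247550/227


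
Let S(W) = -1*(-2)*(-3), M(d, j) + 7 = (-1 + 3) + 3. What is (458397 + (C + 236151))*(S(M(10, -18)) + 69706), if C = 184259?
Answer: 61252847900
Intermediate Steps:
M(d, j) = -2 (M(d, j) = -7 + ((-1 + 3) + 3) = -7 + (2 + 3) = -7 + 5 = -2)
S(W) = -6 (S(W) = 2*(-3) = -6)
(458397 + (C + 236151))*(S(M(10, -18)) + 69706) = (458397 + (184259 + 236151))*(-6 + 69706) = (458397 + 420410)*69700 = 878807*69700 = 61252847900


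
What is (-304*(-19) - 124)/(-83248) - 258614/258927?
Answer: -5748138419/5388788724 ≈ -1.0667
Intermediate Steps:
(-304*(-19) - 124)/(-83248) - 258614/258927 = (5776 - 124)*(-1/83248) - 258614*1/258927 = 5652*(-1/83248) - 258614/258927 = -1413/20812 - 258614/258927 = -5748138419/5388788724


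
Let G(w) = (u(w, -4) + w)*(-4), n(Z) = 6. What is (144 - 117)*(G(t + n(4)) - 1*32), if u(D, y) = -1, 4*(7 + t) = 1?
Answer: -675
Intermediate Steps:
t = -27/4 (t = -7 + (1/4)*1 = -7 + 1/4 = -27/4 ≈ -6.7500)
G(w) = 4 - 4*w (G(w) = (-1 + w)*(-4) = 4 - 4*w)
(144 - 117)*(G(t + n(4)) - 1*32) = (144 - 117)*((4 - 4*(-27/4 + 6)) - 1*32) = 27*((4 - 4*(-3/4)) - 32) = 27*((4 + 3) - 32) = 27*(7 - 32) = 27*(-25) = -675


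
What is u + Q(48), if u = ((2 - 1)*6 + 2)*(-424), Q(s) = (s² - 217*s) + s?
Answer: -11456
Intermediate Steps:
Q(s) = s² - 216*s
u = -3392 (u = (1*6 + 2)*(-424) = (6 + 2)*(-424) = 8*(-424) = -3392)
u + Q(48) = -3392 + 48*(-216 + 48) = -3392 + 48*(-168) = -3392 - 8064 = -11456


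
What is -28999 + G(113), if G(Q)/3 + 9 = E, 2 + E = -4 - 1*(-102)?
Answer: -28738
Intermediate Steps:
E = 96 (E = -2 + (-4 - 1*(-102)) = -2 + (-4 + 102) = -2 + 98 = 96)
G(Q) = 261 (G(Q) = -27 + 3*96 = -27 + 288 = 261)
-28999 + G(113) = -28999 + 261 = -28738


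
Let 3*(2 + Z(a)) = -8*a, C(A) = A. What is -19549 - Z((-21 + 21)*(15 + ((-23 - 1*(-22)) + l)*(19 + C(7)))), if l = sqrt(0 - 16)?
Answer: -19547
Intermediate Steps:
l = 4*I (l = sqrt(-16) = 4*I ≈ 4.0*I)
Z(a) = -2 - 8*a/3 (Z(a) = -2 + (-8*a)/3 = -2 - 8*a/3)
-19549 - Z((-21 + 21)*(15 + ((-23 - 1*(-22)) + l)*(19 + C(7)))) = -19549 - (-2 - 8*(-21 + 21)*(15 + ((-23 - 1*(-22)) + 4*I)*(19 + 7))/3) = -19549 - (-2 - 0*(15 + ((-23 + 22) + 4*I)*26)) = -19549 - (-2 - 0*(15 + (-1 + 4*I)*26)) = -19549 - (-2 - 0*(15 + (-26 + 104*I))) = -19549 - (-2 - 0*(-11 + 104*I)) = -19549 - (-2 - 8/3*0) = -19549 - (-2 + 0) = -19549 - 1*(-2) = -19549 + 2 = -19547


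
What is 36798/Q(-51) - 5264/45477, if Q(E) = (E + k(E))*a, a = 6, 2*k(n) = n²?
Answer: 181555382/37882341 ≈ 4.7926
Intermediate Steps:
k(n) = n²/2
Q(E) = 3*E² + 6*E (Q(E) = (E + E²/2)*6 = 3*E² + 6*E)
36798/Q(-51) - 5264/45477 = 36798/((3*(-51)*(2 - 51))) - 5264/45477 = 36798/((3*(-51)*(-49))) - 5264*1/45477 = 36798/7497 - 5264/45477 = 36798*(1/7497) - 5264/45477 = 12266/2499 - 5264/45477 = 181555382/37882341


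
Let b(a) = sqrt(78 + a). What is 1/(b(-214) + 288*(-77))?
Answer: -2772/61471889 - I*sqrt(34)/245887556 ≈ -4.5094e-5 - 2.3714e-8*I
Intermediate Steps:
1/(b(-214) + 288*(-77)) = 1/(sqrt(78 - 214) + 288*(-77)) = 1/(sqrt(-136) - 22176) = 1/(2*I*sqrt(34) - 22176) = 1/(-22176 + 2*I*sqrt(34))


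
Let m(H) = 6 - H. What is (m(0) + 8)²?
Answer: 196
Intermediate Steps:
(m(0) + 8)² = ((6 - 1*0) + 8)² = ((6 + 0) + 8)² = (6 + 8)² = 14² = 196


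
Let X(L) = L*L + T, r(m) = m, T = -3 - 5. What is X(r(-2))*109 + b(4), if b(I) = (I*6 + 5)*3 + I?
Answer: -345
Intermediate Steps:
T = -8
X(L) = -8 + L² (X(L) = L*L - 8 = L² - 8 = -8 + L²)
b(I) = 15 + 19*I (b(I) = (6*I + 5)*3 + I = (5 + 6*I)*3 + I = (15 + 18*I) + I = 15 + 19*I)
X(r(-2))*109 + b(4) = (-8 + (-2)²)*109 + (15 + 19*4) = (-8 + 4)*109 + (15 + 76) = -4*109 + 91 = -436 + 91 = -345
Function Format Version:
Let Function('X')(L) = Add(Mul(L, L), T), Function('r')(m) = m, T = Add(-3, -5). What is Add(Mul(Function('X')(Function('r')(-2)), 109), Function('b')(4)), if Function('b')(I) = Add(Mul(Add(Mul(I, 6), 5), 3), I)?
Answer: -345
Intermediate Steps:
T = -8
Function('X')(L) = Add(-8, Pow(L, 2)) (Function('X')(L) = Add(Mul(L, L), -8) = Add(Pow(L, 2), -8) = Add(-8, Pow(L, 2)))
Function('b')(I) = Add(15, Mul(19, I)) (Function('b')(I) = Add(Mul(Add(Mul(6, I), 5), 3), I) = Add(Mul(Add(5, Mul(6, I)), 3), I) = Add(Add(15, Mul(18, I)), I) = Add(15, Mul(19, I)))
Add(Mul(Function('X')(Function('r')(-2)), 109), Function('b')(4)) = Add(Mul(Add(-8, Pow(-2, 2)), 109), Add(15, Mul(19, 4))) = Add(Mul(Add(-8, 4), 109), Add(15, 76)) = Add(Mul(-4, 109), 91) = Add(-436, 91) = -345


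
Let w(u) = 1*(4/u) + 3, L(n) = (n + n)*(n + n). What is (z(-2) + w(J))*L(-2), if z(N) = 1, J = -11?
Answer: 640/11 ≈ 58.182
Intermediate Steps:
L(n) = 4*n**2 (L(n) = (2*n)*(2*n) = 4*n**2)
w(u) = 3 + 4/u (w(u) = 4/u + 3 = 3 + 4/u)
(z(-2) + w(J))*L(-2) = (1 + (3 + 4/(-11)))*(4*(-2)**2) = (1 + (3 + 4*(-1/11)))*(4*4) = (1 + (3 - 4/11))*16 = (1 + 29/11)*16 = (40/11)*16 = 640/11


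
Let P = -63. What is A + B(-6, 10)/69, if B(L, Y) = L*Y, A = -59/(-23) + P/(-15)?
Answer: 678/115 ≈ 5.8957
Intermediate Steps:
A = 778/115 (A = -59/(-23) - 63/(-15) = -59*(-1/23) - 63*(-1/15) = 59/23 + 21/5 = 778/115 ≈ 6.7652)
A + B(-6, 10)/69 = 778/115 + (-6*10)/69 = 778/115 + (1/69)*(-60) = 778/115 - 20/23 = 678/115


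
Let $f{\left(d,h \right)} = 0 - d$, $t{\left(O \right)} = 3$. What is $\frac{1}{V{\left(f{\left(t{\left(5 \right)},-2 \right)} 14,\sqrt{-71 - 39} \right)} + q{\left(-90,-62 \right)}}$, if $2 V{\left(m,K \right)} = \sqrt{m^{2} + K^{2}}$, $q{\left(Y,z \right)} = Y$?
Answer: $- \frac{180}{15373} - \frac{\sqrt{1654}}{15373} \approx -0.014354$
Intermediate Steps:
$f{\left(d,h \right)} = - d$
$V{\left(m,K \right)} = \frac{\sqrt{K^{2} + m^{2}}}{2}$ ($V{\left(m,K \right)} = \frac{\sqrt{m^{2} + K^{2}}}{2} = \frac{\sqrt{K^{2} + m^{2}}}{2}$)
$\frac{1}{V{\left(f{\left(t{\left(5 \right)},-2 \right)} 14,\sqrt{-71 - 39} \right)} + q{\left(-90,-62 \right)}} = \frac{1}{\frac{\sqrt{\left(\sqrt{-71 - 39}\right)^{2} + \left(\left(-1\right) 3 \cdot 14\right)^{2}}}{2} - 90} = \frac{1}{\frac{\sqrt{\left(\sqrt{-110}\right)^{2} + \left(\left(-3\right) 14\right)^{2}}}{2} - 90} = \frac{1}{\frac{\sqrt{\left(i \sqrt{110}\right)^{2} + \left(-42\right)^{2}}}{2} - 90} = \frac{1}{\frac{\sqrt{-110 + 1764}}{2} - 90} = \frac{1}{\frac{\sqrt{1654}}{2} - 90} = \frac{1}{-90 + \frac{\sqrt{1654}}{2}}$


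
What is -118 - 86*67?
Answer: -5880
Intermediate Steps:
-118 - 86*67 = -118 - 5762 = -5880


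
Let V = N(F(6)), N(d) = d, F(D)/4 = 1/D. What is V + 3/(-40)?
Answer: 71/120 ≈ 0.59167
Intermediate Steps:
F(D) = 4/D
V = ⅔ (V = 4/6 = 4*(⅙) = ⅔ ≈ 0.66667)
V + 3/(-40) = ⅔ + 3/(-40) = ⅔ + 3*(-1/40) = ⅔ - 3/40 = 71/120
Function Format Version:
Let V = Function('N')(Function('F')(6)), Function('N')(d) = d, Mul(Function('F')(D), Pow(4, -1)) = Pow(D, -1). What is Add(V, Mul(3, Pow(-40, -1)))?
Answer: Rational(71, 120) ≈ 0.59167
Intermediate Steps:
Function('F')(D) = Mul(4, Pow(D, -1))
V = Rational(2, 3) (V = Mul(4, Pow(6, -1)) = Mul(4, Rational(1, 6)) = Rational(2, 3) ≈ 0.66667)
Add(V, Mul(3, Pow(-40, -1))) = Add(Rational(2, 3), Mul(3, Pow(-40, -1))) = Add(Rational(2, 3), Mul(3, Rational(-1, 40))) = Add(Rational(2, 3), Rational(-3, 40)) = Rational(71, 120)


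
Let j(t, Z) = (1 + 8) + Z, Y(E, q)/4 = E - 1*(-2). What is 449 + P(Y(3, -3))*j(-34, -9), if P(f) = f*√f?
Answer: 449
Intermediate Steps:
Y(E, q) = 8 + 4*E (Y(E, q) = 4*(E - 1*(-2)) = 4*(E + 2) = 4*(2 + E) = 8 + 4*E)
j(t, Z) = 9 + Z
P(f) = f^(3/2)
449 + P(Y(3, -3))*j(-34, -9) = 449 + (8 + 4*3)^(3/2)*(9 - 9) = 449 + (8 + 12)^(3/2)*0 = 449 + 20^(3/2)*0 = 449 + (40*√5)*0 = 449 + 0 = 449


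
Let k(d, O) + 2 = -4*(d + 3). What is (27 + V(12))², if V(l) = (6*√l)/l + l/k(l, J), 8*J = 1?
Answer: 693444/961 + 1662*√3/31 ≈ 814.45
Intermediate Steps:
J = ⅛ (J = (⅛)*1 = ⅛ ≈ 0.12500)
k(d, O) = -14 - 4*d (k(d, O) = -2 - 4*(d + 3) = -2 - 4*(3 + d) = -2 + (-12 - 4*d) = -14 - 4*d)
V(l) = 6/√l + l/(-14 - 4*l) (V(l) = (6*√l)/l + l/(-14 - 4*l) = 6/√l + l/(-14 - 4*l))
(27 + V(12))² = (27 + (6/√12 - 1*12/(14 + 4*12)))² = (27 + (6*(√3/6) - 1*12/(14 + 48)))² = (27 + (√3 - 1*12/62))² = (27 + (√3 - 1*12*1/62))² = (27 + (√3 - 6/31))² = (27 + (-6/31 + √3))² = (831/31 + √3)²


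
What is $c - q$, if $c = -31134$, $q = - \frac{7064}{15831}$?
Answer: $- \frac{492875290}{15831} \approx -31134.0$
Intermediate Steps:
$q = - \frac{7064}{15831}$ ($q = \left(-7064\right) \frac{1}{15831} = - \frac{7064}{15831} \approx -0.44621$)
$c - q = -31134 - - \frac{7064}{15831} = -31134 + \frac{7064}{15831} = - \frac{492875290}{15831}$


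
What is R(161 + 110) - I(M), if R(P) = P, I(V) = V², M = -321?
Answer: -102770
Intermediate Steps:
R(161 + 110) - I(M) = (161 + 110) - 1*(-321)² = 271 - 1*103041 = 271 - 103041 = -102770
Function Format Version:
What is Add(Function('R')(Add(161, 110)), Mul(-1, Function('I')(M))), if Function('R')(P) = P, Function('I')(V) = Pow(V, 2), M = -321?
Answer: -102770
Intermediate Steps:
Add(Function('R')(Add(161, 110)), Mul(-1, Function('I')(M))) = Add(Add(161, 110), Mul(-1, Pow(-321, 2))) = Add(271, Mul(-1, 103041)) = Add(271, -103041) = -102770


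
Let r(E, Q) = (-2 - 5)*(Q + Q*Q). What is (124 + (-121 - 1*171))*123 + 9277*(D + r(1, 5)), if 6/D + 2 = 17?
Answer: -9825616/5 ≈ -1.9651e+6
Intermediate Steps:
D = ⅖ (D = 6/(-2 + 17) = 6/15 = 6*(1/15) = ⅖ ≈ 0.40000)
r(E, Q) = -7*Q - 7*Q² (r(E, Q) = -7*(Q + Q²) = -7*Q - 7*Q²)
(124 + (-121 - 1*171))*123 + 9277*(D + r(1, 5)) = (124 + (-121 - 1*171))*123 + 9277*(⅖ - 7*5*(1 + 5)) = (124 + (-121 - 171))*123 + 9277*(⅖ - 7*5*6) = (124 - 292)*123 + 9277*(⅖ - 210) = -168*123 + 9277*(-1048/5) = -20664 - 9722296/5 = -9825616/5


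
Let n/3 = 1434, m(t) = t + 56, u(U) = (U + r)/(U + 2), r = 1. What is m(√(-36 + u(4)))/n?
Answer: 28/2151 + I*√1266/25812 ≈ 0.013017 + 0.0013785*I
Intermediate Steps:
u(U) = (1 + U)/(2 + U) (u(U) = (U + 1)/(U + 2) = (1 + U)/(2 + U))
m(t) = 56 + t
n = 4302 (n = 3*1434 = 4302)
m(√(-36 + u(4)))/n = (56 + √(-36 + (1 + 4)/(2 + 4)))/4302 = (56 + √(-36 + 5/6))*(1/4302) = (56 + √(-36 + (⅙)*5))*(1/4302) = (56 + √(-36 + ⅚))*(1/4302) = (56 + √(-211/6))*(1/4302) = (56 + I*√1266/6)*(1/4302) = 28/2151 + I*√1266/25812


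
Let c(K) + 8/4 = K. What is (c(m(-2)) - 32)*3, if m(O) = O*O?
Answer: -90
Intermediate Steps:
m(O) = O²
c(K) = -2 + K
(c(m(-2)) - 32)*3 = ((-2 + (-2)²) - 32)*3 = ((-2 + 4) - 32)*3 = (2 - 32)*3 = -30*3 = -90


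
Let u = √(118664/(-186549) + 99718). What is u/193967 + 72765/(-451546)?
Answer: -72765/451546 + √3470217054158382/36184349883 ≈ -0.15952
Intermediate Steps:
u = √3470217054158382/186549 (u = √(118664*(-1/186549) + 99718) = √(-118664/186549 + 99718) = √(18602174518/186549) = √3470217054158382/186549 ≈ 315.78)
u/193967 + 72765/(-451546) = (√3470217054158382/186549)/193967 + 72765/(-451546) = (√3470217054158382/186549)*(1/193967) + 72765*(-1/451546) = √3470217054158382/36184349883 - 72765/451546 = -72765/451546 + √3470217054158382/36184349883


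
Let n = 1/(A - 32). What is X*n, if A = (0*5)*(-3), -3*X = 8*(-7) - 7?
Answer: -21/32 ≈ -0.65625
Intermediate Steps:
X = 21 (X = -(8*(-7) - 7)/3 = -(-56 - 7)/3 = -1/3*(-63) = 21)
A = 0 (A = 0*(-3) = 0)
n = -1/32 (n = 1/(0 - 32) = 1/(-32) = -1/32 ≈ -0.031250)
X*n = 21*(-1/32) = -21/32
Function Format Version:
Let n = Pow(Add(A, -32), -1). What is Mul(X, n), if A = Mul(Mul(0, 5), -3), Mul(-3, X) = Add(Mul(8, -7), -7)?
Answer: Rational(-21, 32) ≈ -0.65625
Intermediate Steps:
X = 21 (X = Mul(Rational(-1, 3), Add(Mul(8, -7), -7)) = Mul(Rational(-1, 3), Add(-56, -7)) = Mul(Rational(-1, 3), -63) = 21)
A = 0 (A = Mul(0, -3) = 0)
n = Rational(-1, 32) (n = Pow(Add(0, -32), -1) = Pow(-32, -1) = Rational(-1, 32) ≈ -0.031250)
Mul(X, n) = Mul(21, Rational(-1, 32)) = Rational(-21, 32)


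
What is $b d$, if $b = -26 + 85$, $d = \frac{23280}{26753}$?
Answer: $\frac{1373520}{26753} \approx 51.341$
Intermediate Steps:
$d = \frac{23280}{26753}$ ($d = 23280 \cdot \frac{1}{26753} = \frac{23280}{26753} \approx 0.87018$)
$b = 59$
$b d = 59 \cdot \frac{23280}{26753} = \frac{1373520}{26753}$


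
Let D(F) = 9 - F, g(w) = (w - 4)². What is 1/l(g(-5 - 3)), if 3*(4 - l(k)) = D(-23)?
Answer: -3/20 ≈ -0.15000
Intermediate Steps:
g(w) = (-4 + w)²
l(k) = -20/3 (l(k) = 4 - (9 - 1*(-23))/3 = 4 - (9 + 23)/3 = 4 - ⅓*32 = 4 - 32/3 = -20/3)
1/l(g(-5 - 3)) = 1/(-20/3) = -3/20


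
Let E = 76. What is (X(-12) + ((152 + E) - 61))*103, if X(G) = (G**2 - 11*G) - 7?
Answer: 44908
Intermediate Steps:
X(G) = -7 + G**2 - 11*G
(X(-12) + ((152 + E) - 61))*103 = ((-7 + (-12)**2 - 11*(-12)) + ((152 + 76) - 61))*103 = ((-7 + 144 + 132) + (228 - 61))*103 = (269 + 167)*103 = 436*103 = 44908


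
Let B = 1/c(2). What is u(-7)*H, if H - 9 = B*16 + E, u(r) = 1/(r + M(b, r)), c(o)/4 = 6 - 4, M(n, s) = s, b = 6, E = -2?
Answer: -9/14 ≈ -0.64286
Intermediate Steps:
c(o) = 8 (c(o) = 4*(6 - 4) = 4*2 = 8)
B = 1/8 ≈ 0.12500
u(r) = 1/(2*r) (u(r) = 1/(r + r) = 1/(2*r))
H = 9 (H = 9 + ((1/8)*16 - 2) = 9 + (2 - 2) = 9 + 0 = 9)
u(-7)*H = ((1/2)/(-7))*9 = ((1/2)*(-1/7))*9 = -1/14*9 = -9/14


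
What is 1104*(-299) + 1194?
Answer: -328902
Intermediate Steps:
1104*(-299) + 1194 = -330096 + 1194 = -328902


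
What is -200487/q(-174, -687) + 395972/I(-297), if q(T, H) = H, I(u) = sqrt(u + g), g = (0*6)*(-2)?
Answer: 66829/229 - 395972*I*sqrt(33)/99 ≈ 291.83 - 22977.0*I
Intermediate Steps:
g = 0 (g = 0*(-2) = 0)
I(u) = sqrt(u) (I(u) = sqrt(u + 0) = sqrt(u))
-200487/q(-174, -687) + 395972/I(-297) = -200487/(-687) + 395972/(sqrt(-297)) = -200487*(-1/687) + 395972/((3*I*sqrt(33))) = 66829/229 + 395972*(-I*sqrt(33)/99) = 66829/229 - 395972*I*sqrt(33)/99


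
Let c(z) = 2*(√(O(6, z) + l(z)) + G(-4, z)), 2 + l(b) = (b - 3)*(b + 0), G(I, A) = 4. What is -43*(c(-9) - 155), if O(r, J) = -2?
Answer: 6321 - 172*√26 ≈ 5444.0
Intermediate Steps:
l(b) = -2 + b*(-3 + b) (l(b) = -2 + (b - 3)*(b + 0) = -2 + (-3 + b)*b = -2 + b*(-3 + b))
c(z) = 8 + 2*√(-4 + z² - 3*z) (c(z) = 2*(√(-2 + (-2 + z² - 3*z)) + 4) = 2*(√(-4 + z² - 3*z) + 4) = 2*(4 + √(-4 + z² - 3*z)) = 8 + 2*√(-4 + z² - 3*z))
-43*(c(-9) - 155) = -43*((8 + 2*√(-4 + (-9)² - 3*(-9))) - 155) = -43*((8 + 2*√(-4 + 81 + 27)) - 155) = -43*((8 + 2*√104) - 155) = -43*((8 + 2*(2*√26)) - 155) = -43*((8 + 4*√26) - 155) = -43*(-147 + 4*√26) = 6321 - 172*√26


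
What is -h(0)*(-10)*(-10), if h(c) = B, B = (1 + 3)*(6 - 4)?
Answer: -800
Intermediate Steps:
B = 8 (B = 4*2 = 8)
h(c) = 8
-h(0)*(-10)*(-10) = -8*(-10)*(-10) = -(-80)*(-10) = -1*800 = -800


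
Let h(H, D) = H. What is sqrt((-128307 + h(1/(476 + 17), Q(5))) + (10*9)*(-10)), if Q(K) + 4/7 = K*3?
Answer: 5*I*sqrt(1256145266)/493 ≈ 359.45*I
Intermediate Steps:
Q(K) = -4/7 + 3*K (Q(K) = -4/7 + K*3 = -4/7 + 3*K)
sqrt((-128307 + h(1/(476 + 17), Q(5))) + (10*9)*(-10)) = sqrt((-128307 + 1/(476 + 17)) + (10*9)*(-10)) = sqrt((-128307 + 1/493) + 90*(-10)) = sqrt((-128307 + 1/493) - 900) = sqrt(-63255350/493 - 900) = sqrt(-63699050/493) = 5*I*sqrt(1256145266)/493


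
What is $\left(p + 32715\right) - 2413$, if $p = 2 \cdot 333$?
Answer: $30968$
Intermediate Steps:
$p = 666$
$\left(p + 32715\right) - 2413 = \left(666 + 32715\right) - 2413 = 33381 - 2413 = 30968$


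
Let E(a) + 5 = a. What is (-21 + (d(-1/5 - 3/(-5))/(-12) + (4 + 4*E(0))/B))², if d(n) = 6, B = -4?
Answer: 1225/4 ≈ 306.25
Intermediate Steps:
E(a) = -5 + a
(-21 + (d(-1/5 - 3/(-5))/(-12) + (4 + 4*E(0))/B))² = (-21 + (6/(-12) + (4 + 4*(-5 + 0))/(-4)))² = (-21 + (6*(-1/12) + (4 + 4*(-5))*(-¼)))² = (-21 + (-½ + (4 - 20)*(-¼)))² = (-21 + (-½ - 16*(-¼)))² = (-21 + (-½ + 4))² = (-21 + 7/2)² = (-35/2)² = 1225/4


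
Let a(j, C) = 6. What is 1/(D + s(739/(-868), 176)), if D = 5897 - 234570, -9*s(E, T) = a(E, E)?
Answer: -3/686021 ≈ -4.3730e-6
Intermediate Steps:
s(E, T) = -⅔ (s(E, T) = -⅑*6 = -⅔)
D = -228673
1/(D + s(739/(-868), 176)) = 1/(-228673 - ⅔) = 1/(-686021/3) = -3/686021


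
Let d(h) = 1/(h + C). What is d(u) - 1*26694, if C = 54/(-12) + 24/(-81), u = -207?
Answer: -305299332/11437 ≈ -26694.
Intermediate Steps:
C = -259/54 (C = 54*(-1/12) + 24*(-1/81) = -9/2 - 8/27 = -259/54 ≈ -4.7963)
d(h) = 1/(-259/54 + h) (d(h) = 1/(h - 259/54) = 1/(-259/54 + h))
d(u) - 1*26694 = 54/(-259 + 54*(-207)) - 1*26694 = 54/(-259 - 11178) - 26694 = 54/(-11437) - 26694 = 54*(-1/11437) - 26694 = -54/11437 - 26694 = -305299332/11437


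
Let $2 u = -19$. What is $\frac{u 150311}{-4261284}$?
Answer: $\frac{2855909}{8522568} \approx 0.3351$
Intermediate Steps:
$u = - \frac{19}{2}$ ($u = \frac{1}{2} \left(-19\right) = - \frac{19}{2} \approx -9.5$)
$\frac{u 150311}{-4261284} = \frac{\left(- \frac{19}{2}\right) 150311}{-4261284} = \left(- \frac{2855909}{2}\right) \left(- \frac{1}{4261284}\right) = \frac{2855909}{8522568}$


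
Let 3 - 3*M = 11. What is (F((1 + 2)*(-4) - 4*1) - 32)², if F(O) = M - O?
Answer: 3136/9 ≈ 348.44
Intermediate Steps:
M = -8/3 (M = 1 - ⅓*11 = 1 - 11/3 = -8/3 ≈ -2.6667)
F(O) = -8/3 - O
(F((1 + 2)*(-4) - 4*1) - 32)² = ((-8/3 - ((1 + 2)*(-4) - 4*1)) - 32)² = ((-8/3 - (3*(-4) - 4)) - 32)² = ((-8/3 - (-12 - 4)) - 32)² = ((-8/3 - 1*(-16)) - 32)² = ((-8/3 + 16) - 32)² = (40/3 - 32)² = (-56/3)² = 3136/9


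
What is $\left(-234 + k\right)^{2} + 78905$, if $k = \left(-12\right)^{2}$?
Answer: $87005$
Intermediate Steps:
$k = 144$
$\left(-234 + k\right)^{2} + 78905 = \left(-234 + 144\right)^{2} + 78905 = \left(-90\right)^{2} + 78905 = 8100 + 78905 = 87005$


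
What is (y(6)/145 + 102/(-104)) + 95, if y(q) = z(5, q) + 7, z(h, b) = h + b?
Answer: 709841/7540 ≈ 94.143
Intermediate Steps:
z(h, b) = b + h
y(q) = 12 + q (y(q) = (q + 5) + 7 = (5 + q) + 7 = 12 + q)
(y(6)/145 + 102/(-104)) + 95 = ((12 + 6)/145 + 102/(-104)) + 95 = (18*(1/145) + 102*(-1/104)) + 95 = (18/145 - 51/52) + 95 = -6459/7540 + 95 = 709841/7540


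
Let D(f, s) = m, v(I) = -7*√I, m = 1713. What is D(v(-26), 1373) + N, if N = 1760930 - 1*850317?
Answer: 912326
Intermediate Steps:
D(f, s) = 1713
N = 910613 (N = 1760930 - 850317 = 910613)
D(v(-26), 1373) + N = 1713 + 910613 = 912326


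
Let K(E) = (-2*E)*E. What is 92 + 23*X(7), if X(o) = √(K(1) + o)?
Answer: 92 + 23*√5 ≈ 143.43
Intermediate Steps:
K(E) = -2*E²
X(o) = √(-2 + o) (X(o) = √(-2*1² + o) = √(-2*1 + o) = √(-2 + o))
92 + 23*X(7) = 92 + 23*√(-2 + 7) = 92 + 23*√5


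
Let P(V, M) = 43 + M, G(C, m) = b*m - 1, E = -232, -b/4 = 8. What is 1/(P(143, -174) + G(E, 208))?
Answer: -1/6788 ≈ -0.00014732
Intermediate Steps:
b = -32 (b = -4*8 = -32)
G(C, m) = -1 - 32*m (G(C, m) = -32*m - 1 = -1 - 32*m)
1/(P(143, -174) + G(E, 208)) = 1/((43 - 174) + (-1 - 32*208)) = 1/(-131 + (-1 - 6656)) = 1/(-131 - 6657) = 1/(-6788) = -1/6788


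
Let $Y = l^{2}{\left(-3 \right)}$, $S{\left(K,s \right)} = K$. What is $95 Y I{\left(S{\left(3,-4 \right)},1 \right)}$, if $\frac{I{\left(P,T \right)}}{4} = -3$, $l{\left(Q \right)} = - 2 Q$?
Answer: $-41040$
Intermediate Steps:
$I{\left(P,T \right)} = -12$ ($I{\left(P,T \right)} = 4 \left(-3\right) = -12$)
$Y = 36$ ($Y = \left(\left(-2\right) \left(-3\right)\right)^{2} = 6^{2} = 36$)
$95 Y I{\left(S{\left(3,-4 \right)},1 \right)} = 95 \cdot 36 \left(-12\right) = 3420 \left(-12\right) = -41040$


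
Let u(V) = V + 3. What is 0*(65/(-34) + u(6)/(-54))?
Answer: 0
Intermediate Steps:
u(V) = 3 + V
0*(65/(-34) + u(6)/(-54)) = 0*(65/(-34) + (3 + 6)/(-54)) = 0*(65*(-1/34) + 9*(-1/54)) = 0*(-65/34 - ⅙) = 0*(-106/51) = 0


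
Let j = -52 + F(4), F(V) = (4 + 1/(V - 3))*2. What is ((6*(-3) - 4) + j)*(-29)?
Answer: 1856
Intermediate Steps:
F(V) = 8 + 2/(-3 + V) (F(V) = (4 + 1/(-3 + V))*2 = 8 + 2/(-3 + V))
j = -42 (j = -52 + 2*(-11 + 4*4)/(-3 + 4) = -52 + 2*(-11 + 16)/1 = -52 + 2*1*5 = -52 + 10 = -42)
((6*(-3) - 4) + j)*(-29) = ((6*(-3) - 4) - 42)*(-29) = ((-18 - 4) - 42)*(-29) = (-22 - 42)*(-29) = -64*(-29) = 1856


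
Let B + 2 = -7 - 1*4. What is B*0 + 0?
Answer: 0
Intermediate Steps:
B = -13 (B = -2 + (-7 - 1*4) = -2 + (-7 - 4) = -2 - 11 = -13)
B*0 + 0 = -13*0 + 0 = 0 + 0 = 0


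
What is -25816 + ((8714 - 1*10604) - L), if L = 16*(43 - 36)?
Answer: -27818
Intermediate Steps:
L = 112 (L = 16*7 = 112)
-25816 + ((8714 - 1*10604) - L) = -25816 + ((8714 - 1*10604) - 1*112) = -25816 + ((8714 - 10604) - 112) = -25816 + (-1890 - 112) = -25816 - 2002 = -27818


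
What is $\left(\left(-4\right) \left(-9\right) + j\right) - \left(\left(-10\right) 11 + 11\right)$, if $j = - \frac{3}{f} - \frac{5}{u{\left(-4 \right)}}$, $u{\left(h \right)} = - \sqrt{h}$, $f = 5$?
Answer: $\frac{672}{5} - \frac{5 i}{2} \approx 134.4 - 2.5 i$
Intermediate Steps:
$j = - \frac{3}{5} - \frac{5 i}{2}$ ($j = - \frac{3}{5} - \frac{5}{\left(-1\right) \sqrt{-4}} = \left(-3\right) \frac{1}{5} - \frac{5}{\left(-1\right) 2 i} = - \frac{3}{5} - \frac{5}{\left(-2\right) i} = - \frac{3}{5} - 5 \frac{i}{2} = - \frac{3}{5} - \frac{5 i}{2} \approx -0.6 - 2.5 i$)
$\left(\left(-4\right) \left(-9\right) + j\right) - \left(\left(-10\right) 11 + 11\right) = \left(\left(-4\right) \left(-9\right) - \left(\frac{3}{5} + \frac{5 i}{2}\right)\right) - \left(\left(-10\right) 11 + 11\right) = \left(36 - \left(\frac{3}{5} + \frac{5 i}{2}\right)\right) - \left(-110 + 11\right) = \left(\frac{177}{5} - \frac{5 i}{2}\right) - -99 = \left(\frac{177}{5} - \frac{5 i}{2}\right) + 99 = \frac{672}{5} - \frac{5 i}{2}$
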